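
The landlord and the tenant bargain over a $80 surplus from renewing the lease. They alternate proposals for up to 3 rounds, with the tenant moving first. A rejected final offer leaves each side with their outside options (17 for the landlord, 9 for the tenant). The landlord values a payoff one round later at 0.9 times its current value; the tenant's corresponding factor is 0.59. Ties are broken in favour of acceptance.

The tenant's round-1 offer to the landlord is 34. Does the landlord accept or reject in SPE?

Round 3 (the tenant proposes): the landlord gets 17 if talks fail, so the tenant offers 17 and keeps 63.
Round 2 (the landlord proposes): the tenant can get 63 next round, worth 0.59 × 63 = 37.17 now. The landlord offers 37.17 and keeps 80 − 37.17 = 42.83.
So by rejecting in round 1, the landlord gets 42.83 next round, worth 0.9 × 42.83 = 38.547 now.
Offer 34 < 38.547, so the landlord rejects.

Reject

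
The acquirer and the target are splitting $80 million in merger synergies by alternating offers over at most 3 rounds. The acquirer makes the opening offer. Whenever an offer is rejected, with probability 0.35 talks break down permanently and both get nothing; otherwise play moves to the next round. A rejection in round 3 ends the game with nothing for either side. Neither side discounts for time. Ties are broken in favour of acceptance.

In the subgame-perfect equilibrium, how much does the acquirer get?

61.8

Round 3 (the acquirer proposes): the target will accept anything ≥ 0, so the acquirer offers 0 and keeps 80.
Round 2 (the target proposes): rejecting gives the acquirer an expected 0.65 × 80 = 52; the target offers that and keeps 28.
Round 1 (the acquirer proposes): rejecting gives the target an expected 0.65 × 28 = 18.2. The acquirer offers 18.2 and keeps 80 − 18.2 = 61.8.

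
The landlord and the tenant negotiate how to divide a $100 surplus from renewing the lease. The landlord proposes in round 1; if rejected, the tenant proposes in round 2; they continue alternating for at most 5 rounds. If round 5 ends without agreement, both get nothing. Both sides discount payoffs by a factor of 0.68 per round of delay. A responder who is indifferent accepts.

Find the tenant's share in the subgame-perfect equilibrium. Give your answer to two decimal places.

31.82

By backward induction:
Round 5 (the landlord proposes): rejection yields 0 for the tenant; the landlord offers 0 and keeps 100.
Round 4 (the tenant proposes): the landlord can get 100 next round, worth 0.68 × 100 = 68 now, so the tenant offers 68, keeping 32.
Round 3 (the landlord proposes): the tenant can get 32 next round, worth 0.68 × 32 = 21.76 now, so the landlord offers 21.76, keeping 78.24.
Round 2 (the tenant proposes): the landlord can get 78.24 next round, worth 0.68 × 78.24 = 53.2032 now, so the tenant offers 53.2032, keeping 46.7968.
Round 1 (the landlord proposes): the tenant can get 46.7968 next round, worth 0.68 × 46.7968 = 31.821824 now; the landlord offers that and keeps 68.178176.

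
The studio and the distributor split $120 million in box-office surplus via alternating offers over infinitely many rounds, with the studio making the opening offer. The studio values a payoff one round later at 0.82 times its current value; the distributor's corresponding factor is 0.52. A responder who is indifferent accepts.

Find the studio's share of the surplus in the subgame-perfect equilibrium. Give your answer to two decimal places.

Let x be the studio's share when the studio proposes and y be the distributor's share when the distributor proposes.
The distributor accepts iff offered ≥ 0.52·y, so x = 120 − 0.52y. Symmetrically y = 120 − 0.82x.
Substituting: x = 120 − 0.52(120 − 0.82x), giving x(1 − 0.82·0.52) = 120(1 − 0.52).
So x = 120 × 0.48 / 0.5736 ≈ 100.4184, and the distributor receives 120 − x ≈ 19.5816.

100.42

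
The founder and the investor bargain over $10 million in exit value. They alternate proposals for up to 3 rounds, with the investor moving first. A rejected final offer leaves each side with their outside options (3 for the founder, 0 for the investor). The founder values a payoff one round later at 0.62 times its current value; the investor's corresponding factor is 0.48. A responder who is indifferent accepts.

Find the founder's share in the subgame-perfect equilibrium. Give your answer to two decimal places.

Round 3 (the investor proposes): the founder gets 3 if talks fail, so the investor offers 3 and keeps 7.
Round 2 (the founder proposes): the investor can get 7 next round, worth 0.48 × 7 = 3.36 now, so the founder offers 3.36, keeping 6.64.
Round 1 (the investor proposes): the founder can get 6.64 next round, worth 0.62 × 6.64 = 4.1168 now. The investor offers 4.1168 and keeps 10 − 4.1168 = 5.8832.

4.12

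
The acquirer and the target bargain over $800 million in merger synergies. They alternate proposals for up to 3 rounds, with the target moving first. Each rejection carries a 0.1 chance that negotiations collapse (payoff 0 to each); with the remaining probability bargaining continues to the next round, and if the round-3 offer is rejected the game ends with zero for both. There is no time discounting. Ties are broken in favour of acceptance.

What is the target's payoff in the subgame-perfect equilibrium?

By backward induction:
Round 3 (the target proposes): rejection yields 0 for the acquirer; the target offers 0 and keeps 800.
Round 2 (the acquirer proposes): rejecting gives the target an expected 0.9 × 800 = 720; the acquirer offers that and keeps 80.
Round 1 (the target proposes): rejecting gives the acquirer an expected 0.9 × 80 = 72. The target offers 72 and keeps 800 − 72 = 728.

728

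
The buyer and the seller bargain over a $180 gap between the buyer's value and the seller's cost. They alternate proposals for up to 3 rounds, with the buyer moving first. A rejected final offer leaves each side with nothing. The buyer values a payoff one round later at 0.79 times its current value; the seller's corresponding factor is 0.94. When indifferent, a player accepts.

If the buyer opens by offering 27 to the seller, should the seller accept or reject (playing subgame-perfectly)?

Reject

Work out the seller's continuation value if the offer is rejected.
Round 3 (the buyer proposes): the seller will accept anything ≥ 0, so the buyer offers 0 and keeps 180.
Round 2 (the seller proposes): the buyer can get 180 next round, worth 0.79 × 180 = 142.2 now; the seller offers that and keeps 37.8.
So by rejecting in round 1, the seller gets 37.8 next round, worth 0.94 × 37.8 = 35.532 now.
Offer 27 < 35.532, so the seller rejects.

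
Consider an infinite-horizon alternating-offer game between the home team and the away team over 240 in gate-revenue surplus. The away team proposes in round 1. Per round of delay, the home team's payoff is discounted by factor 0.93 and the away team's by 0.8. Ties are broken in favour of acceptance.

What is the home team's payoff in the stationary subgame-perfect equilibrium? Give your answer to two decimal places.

When the away team proposes, the home team accepts any offer worth at least 0.93 times what the home team would get by proposing next round; and vice versa.
This gives x = 240 − 0.93y and y = 240 − 0.8x, where x and y are each side's share when it proposes.
Hence (1 − 0.93·0.8)x = 240(1 − 0.93), i.e. 0.256·x = 16.8.
x = 65.625; the home team's share is 240 − x = 174.375.

174.38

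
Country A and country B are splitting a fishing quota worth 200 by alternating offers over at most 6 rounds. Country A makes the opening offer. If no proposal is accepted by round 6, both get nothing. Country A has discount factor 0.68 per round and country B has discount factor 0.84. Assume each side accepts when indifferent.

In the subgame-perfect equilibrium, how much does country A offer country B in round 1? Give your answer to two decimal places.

Round 6 (country B proposes): country A will accept anything ≥ 0, so country B offers 0 and keeps 200.
Round 5 (country A proposes): country B can get 200 next round, worth 0.84 × 200 = 168 now; country A offers that and keeps 32.
Round 4 (country B proposes): country A can get 32 next round, worth 0.68 × 32 = 21.76 now, so country B offers 21.76, keeping 178.24.
Round 3 (country A proposes): country B can get 178.24 next round, worth 0.84 × 178.24 = 149.7216 now. Country A offers 149.7216 and keeps 200 − 149.7216 = 50.2784.
Round 2 (country B proposes): country A can get 50.2784 next round, worth 0.68 × 50.2784 = 34.189312 now. Country B offers 34.189312 and keeps 200 − 34.189312 = 165.810688.
Round 1 (country A proposes): country B can get 165.810688 next round, worth 0.84 × 165.810688 = 139.28097792 now; country A offers that and keeps 60.71902208.

139.28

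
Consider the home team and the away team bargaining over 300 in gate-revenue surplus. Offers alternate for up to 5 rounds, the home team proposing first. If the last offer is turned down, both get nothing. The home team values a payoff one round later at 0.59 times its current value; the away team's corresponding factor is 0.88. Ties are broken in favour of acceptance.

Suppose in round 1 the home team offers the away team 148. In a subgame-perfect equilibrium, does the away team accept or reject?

Reject

Round 5 (the home team proposes): rejection yields 0 for the away team; the home team offers 0 and keeps 300.
Round 4 (the away team proposes): the home team can get 300 next round, worth 0.59 × 300 = 177 now. The away team offers 177 and keeps 300 − 177 = 123.
Round 3 (the home team proposes): the away team can get 123 next round, worth 0.88 × 123 = 108.24 now. The home team offers 108.24 and keeps 300 − 108.24 = 191.76.
Round 2 (the away team proposes): the home team can get 191.76 next round, worth 0.59 × 191.76 = 113.1384 now. The away team offers 113.1384 and keeps 300 − 113.1384 = 186.8616.
So by rejecting in round 1, the away team gets 186.8616 next round, worth 0.88 × 186.8616 = 164.438208 now.
Offer 148 < 164.438208, so the away team rejects.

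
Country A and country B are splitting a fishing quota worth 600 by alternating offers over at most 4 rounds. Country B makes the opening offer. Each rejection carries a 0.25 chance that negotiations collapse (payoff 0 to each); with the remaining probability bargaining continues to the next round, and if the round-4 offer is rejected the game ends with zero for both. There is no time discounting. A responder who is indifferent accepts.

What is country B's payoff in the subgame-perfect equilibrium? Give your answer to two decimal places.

234.38

Round 4 (country A proposes): country B will accept anything ≥ 0, so country A offers 0 and keeps 600.
Round 3 (country B proposes): rejecting gives country A an expected 0.75 × 600 = 450, so country B offers 450, keeping 150.
Round 2 (country A proposes): rejecting gives country B an expected 0.75 × 150 = 112.5, so country A offers 112.5, keeping 487.5.
Round 1 (country B proposes): rejecting gives country A an expected 0.75 × 487.5 = 365.625. Country B offers 365.625 and keeps 600 − 365.625 = 234.375.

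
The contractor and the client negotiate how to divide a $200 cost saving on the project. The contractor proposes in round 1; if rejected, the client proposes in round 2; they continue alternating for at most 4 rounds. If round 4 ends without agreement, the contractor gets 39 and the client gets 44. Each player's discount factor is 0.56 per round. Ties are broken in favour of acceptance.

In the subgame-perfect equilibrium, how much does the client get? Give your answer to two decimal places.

77.55

Round 4 (the client proposes): the contractor gets 39 if talks fail, so the client offers 39 and keeps 161.
Round 3 (the contractor proposes): the client can get 161 next round, worth 0.56 × 161 = 90.16 now, so the contractor offers 90.16, keeping 109.84.
Round 2 (the client proposes): the contractor can get 109.84 next round, worth 0.56 × 109.84 = 61.5104 now; the client offers that and keeps 138.4896.
Round 1 (the contractor proposes): the client can get 138.4896 next round, worth 0.56 × 138.4896 = 77.554176 now, so the contractor offers 77.554176, keeping 122.445824.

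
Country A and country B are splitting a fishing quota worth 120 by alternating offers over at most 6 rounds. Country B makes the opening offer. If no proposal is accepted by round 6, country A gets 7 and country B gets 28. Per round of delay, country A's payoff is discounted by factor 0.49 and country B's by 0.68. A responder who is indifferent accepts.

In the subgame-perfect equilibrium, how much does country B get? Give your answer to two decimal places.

89.91

Round 6 (country A proposes): country B gets 28 if talks fail, so country A offers 28 and keeps 92.
Round 5 (country B proposes): country A can get 92 next round, worth 0.49 × 92 = 45.08 now; country B offers that and keeps 74.92.
Round 4 (country A proposes): country B can get 74.92 next round, worth 0.68 × 74.92 = 50.9456 now; country A offers that and keeps 69.0544.
Round 3 (country B proposes): country A can get 69.0544 next round, worth 0.49 × 69.0544 = 33.836656 now; country B offers that and keeps 86.163344.
Round 2 (country A proposes): country B can get 86.163344 next round, worth 0.68 × 86.163344 = 58.59107392 now. Country A offers 58.59107392 and keeps 120 − 58.59107392 = 61.40892608.
Round 1 (country B proposes): country A can get 61.40892608 next round, worth 0.49 × 61.40892608 = 30.0903737792 now; country B offers that and keeps 89.9096262208.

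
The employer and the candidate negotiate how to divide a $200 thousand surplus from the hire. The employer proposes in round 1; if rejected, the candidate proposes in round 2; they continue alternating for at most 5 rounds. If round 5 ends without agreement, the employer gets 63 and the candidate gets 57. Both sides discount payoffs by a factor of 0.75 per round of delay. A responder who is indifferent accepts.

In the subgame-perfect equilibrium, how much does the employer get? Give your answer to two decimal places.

Work backward from the last round.
Round 5 (the employer proposes): the candidate gets 57 if talks fail, so the employer offers 57 and keeps 143.
Round 4 (the candidate proposes): the employer can get 143 next round, worth 0.75 × 143 = 107.25 now. The candidate offers 107.25 and keeps 200 − 107.25 = 92.75.
Round 3 (the employer proposes): the candidate can get 92.75 next round, worth 0.75 × 92.75 = 69.5625 now. The employer offers 69.5625 and keeps 200 − 69.5625 = 130.4375.
Round 2 (the candidate proposes): the employer can get 130.4375 next round, worth 0.75 × 130.4375 = 97.828125 now; the candidate offers that and keeps 102.171875.
Round 1 (the employer proposes): the candidate can get 102.171875 next round, worth 0.75 × 102.171875 = 76.62890625 now; the employer offers that and keeps 123.37109375.

123.37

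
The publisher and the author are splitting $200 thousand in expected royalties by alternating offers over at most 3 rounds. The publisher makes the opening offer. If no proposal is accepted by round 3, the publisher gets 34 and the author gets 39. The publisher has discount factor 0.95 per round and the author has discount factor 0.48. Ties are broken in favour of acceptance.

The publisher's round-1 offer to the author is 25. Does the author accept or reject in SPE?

Accept

Work out the author's continuation value if the offer is rejected.
Round 3 (the publisher proposes): the author gets 39 if talks fail, so the publisher offers 39 and keeps 161.
Round 2 (the author proposes): the publisher can get 161 next round, worth 0.95 × 161 = 152.95 now; the author offers that and keeps 47.05.
So by rejecting in round 1, the author gets 47.05 next round, worth 0.48 × 47.05 = 22.584 now.
Offer 25 ≥ 22.584, so the author accepts.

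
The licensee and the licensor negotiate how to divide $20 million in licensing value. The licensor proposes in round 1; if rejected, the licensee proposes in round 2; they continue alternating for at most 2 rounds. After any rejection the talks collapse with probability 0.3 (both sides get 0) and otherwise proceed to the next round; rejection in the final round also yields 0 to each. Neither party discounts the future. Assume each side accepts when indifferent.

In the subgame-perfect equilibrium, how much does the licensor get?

Round 2 (the licensee proposes): the licensor will accept anything ≥ 0, so the licensee offers 0 and keeps 20.
Round 1 (the licensor proposes): rejecting gives the licensee an expected 0.7 × 20 = 14. The licensor offers 14 and keeps 20 − 14 = 6.

6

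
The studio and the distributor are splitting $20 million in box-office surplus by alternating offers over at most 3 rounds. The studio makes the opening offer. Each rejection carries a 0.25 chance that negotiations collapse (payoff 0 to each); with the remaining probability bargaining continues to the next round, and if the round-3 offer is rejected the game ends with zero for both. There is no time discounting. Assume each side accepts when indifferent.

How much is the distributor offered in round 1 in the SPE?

3.75

Round 3 (the studio proposes): the distributor will accept anything ≥ 0, so the studio offers 0 and keeps 20.
Round 2 (the distributor proposes): rejecting gives the studio an expected 0.75 × 20 = 15, so the distributor offers 15, keeping 5.
Round 1 (the studio proposes): rejecting gives the distributor an expected 0.75 × 5 = 3.75. The studio offers 3.75 and keeps 20 − 3.75 = 16.25.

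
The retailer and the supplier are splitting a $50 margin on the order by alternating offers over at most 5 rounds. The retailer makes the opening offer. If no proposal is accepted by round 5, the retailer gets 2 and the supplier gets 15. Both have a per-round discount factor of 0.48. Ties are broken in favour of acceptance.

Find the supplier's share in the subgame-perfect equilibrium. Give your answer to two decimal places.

16.15

Solve by backward induction from round 5.
Round 5 (the retailer proposes): the supplier gets 15 if talks fail, so the retailer offers 15 and keeps 35.
Round 4 (the supplier proposes): the retailer can get 35 next round, worth 0.48 × 35 = 16.8 now. The supplier offers 16.8 and keeps 50 − 16.8 = 33.2.
Round 3 (the retailer proposes): the supplier can get 33.2 next round, worth 0.48 × 33.2 = 15.936 now. The retailer offers 15.936 and keeps 50 − 15.936 = 34.064.
Round 2 (the supplier proposes): the retailer can get 34.064 next round, worth 0.48 × 34.064 = 16.35072 now. The supplier offers 16.35072 and keeps 50 − 16.35072 = 33.64928.
Round 1 (the retailer proposes): the supplier can get 33.64928 next round, worth 0.48 × 33.64928 = 16.1516544 now; the retailer offers that and keeps 33.8483456.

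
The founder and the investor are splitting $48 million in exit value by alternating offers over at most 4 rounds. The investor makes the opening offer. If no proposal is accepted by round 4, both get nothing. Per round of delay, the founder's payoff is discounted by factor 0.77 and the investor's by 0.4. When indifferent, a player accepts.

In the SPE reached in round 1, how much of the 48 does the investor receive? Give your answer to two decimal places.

14.44

Solve by backward induction from round 4.
Round 4 (the founder proposes): the investor will accept anything ≥ 0, so the founder offers 0 and keeps 48.
Round 3 (the investor proposes): the founder can get 48 next round, worth 0.77 × 48 = 36.96 now. The investor offers 36.96 and keeps 48 − 36.96 = 11.04.
Round 2 (the founder proposes): the investor can get 11.04 next round, worth 0.4 × 11.04 = 4.416 now; the founder offers that and keeps 43.584.
Round 1 (the investor proposes): the founder can get 43.584 next round, worth 0.77 × 43.584 = 33.55968 now, so the investor offers 33.55968, keeping 14.44032.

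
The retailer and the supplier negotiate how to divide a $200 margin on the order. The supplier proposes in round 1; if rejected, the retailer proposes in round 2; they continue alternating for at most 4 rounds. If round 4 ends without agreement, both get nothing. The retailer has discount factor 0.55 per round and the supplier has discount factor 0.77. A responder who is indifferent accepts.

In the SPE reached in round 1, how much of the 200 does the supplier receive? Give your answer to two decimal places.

Round 4 (the retailer proposes): the supplier will accept anything ≥ 0, so the retailer offers 0 and keeps 200.
Round 3 (the supplier proposes): the retailer can get 200 next round, worth 0.55 × 200 = 110 now, so the supplier offers 110, keeping 90.
Round 2 (the retailer proposes): the supplier can get 90 next round, worth 0.77 × 90 = 69.3 now. The retailer offers 69.3 and keeps 200 − 69.3 = 130.7.
Round 1 (the supplier proposes): the retailer can get 130.7 next round, worth 0.55 × 130.7 = 71.885 now. The supplier offers 71.885 and keeps 200 − 71.885 = 128.115.

128.12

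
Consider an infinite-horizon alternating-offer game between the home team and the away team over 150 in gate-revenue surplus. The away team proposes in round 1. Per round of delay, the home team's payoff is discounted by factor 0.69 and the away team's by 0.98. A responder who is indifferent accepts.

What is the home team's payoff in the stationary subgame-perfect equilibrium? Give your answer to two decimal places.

6.39

Let x be the away team's share when the away team proposes and y be the home team's share when the home team proposes.
The home team accepts iff offered ≥ 0.69·y, so x = 150 − 0.69y. Symmetrically y = 150 − 0.98x.
Substituting: x = 150 − 0.69(150 − 0.98x), giving x(1 − 0.98·0.69) = 150(1 − 0.69).
So x = 150 × 0.31 / 0.3238 ≈ 143.6072, and the home team receives 150 − x ≈ 6.3928.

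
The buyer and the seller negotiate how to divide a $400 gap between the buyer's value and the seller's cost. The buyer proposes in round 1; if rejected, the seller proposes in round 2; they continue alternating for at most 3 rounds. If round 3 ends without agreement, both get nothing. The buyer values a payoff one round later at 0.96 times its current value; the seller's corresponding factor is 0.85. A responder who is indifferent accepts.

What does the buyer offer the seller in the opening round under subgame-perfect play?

Work backward from the last round.
Round 3 (the buyer proposes): rejection yields 0 for the seller; the buyer offers 0 and keeps 400.
Round 2 (the seller proposes): the buyer can get 400 next round, worth 0.96 × 400 = 384 now; the seller offers that and keeps 16.
Round 1 (the buyer proposes): the seller can get 16 next round, worth 0.85 × 16 = 13.6 now. The buyer offers 13.6 and keeps 400 − 13.6 = 386.4.

13.6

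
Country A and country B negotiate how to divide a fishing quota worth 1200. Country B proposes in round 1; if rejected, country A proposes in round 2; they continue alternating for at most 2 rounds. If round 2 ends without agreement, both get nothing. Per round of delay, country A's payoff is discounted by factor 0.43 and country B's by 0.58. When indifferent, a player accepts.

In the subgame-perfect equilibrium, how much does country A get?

By backward induction:
Round 2 (country A proposes): rejection yields 0 for country B; country A offers 0 and keeps 1200.
Round 1 (country B proposes): country A can get 1200 next round, worth 0.43 × 1200 = 516 now, so country B offers 516, keeping 684.

516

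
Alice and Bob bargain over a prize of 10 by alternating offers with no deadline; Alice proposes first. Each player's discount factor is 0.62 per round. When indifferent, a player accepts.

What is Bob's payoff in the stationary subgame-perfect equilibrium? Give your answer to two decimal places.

3.83

When Alice proposes, Bob accepts any offer worth at least 0.62 times what Bob would get by proposing next round; and vice versa.
This gives x = 10 − 0.62y and y = 10 − 0.62x, where x and y are each side's share when it proposes.
Hence (1 − 0.62·0.62)x = 10(1 − 0.62), i.e. 0.6156·x = 3.8.
x ≈ 6.1728; Bob's share is 10 − x ≈ 3.8272.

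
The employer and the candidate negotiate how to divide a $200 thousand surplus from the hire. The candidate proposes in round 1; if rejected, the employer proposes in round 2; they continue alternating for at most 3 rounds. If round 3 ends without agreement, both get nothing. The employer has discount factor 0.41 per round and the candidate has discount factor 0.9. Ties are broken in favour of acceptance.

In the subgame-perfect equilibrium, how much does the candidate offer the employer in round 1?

8.2

Round 3 (the candidate proposes): the employer will accept anything ≥ 0, so the candidate offers 0 and keeps 200.
Round 2 (the employer proposes): the candidate can get 200 next round, worth 0.9 × 200 = 180 now. The employer offers 180 and keeps 200 − 180 = 20.
Round 1 (the candidate proposes): the employer can get 20 next round, worth 0.41 × 20 = 8.2 now; the candidate offers that and keeps 191.8.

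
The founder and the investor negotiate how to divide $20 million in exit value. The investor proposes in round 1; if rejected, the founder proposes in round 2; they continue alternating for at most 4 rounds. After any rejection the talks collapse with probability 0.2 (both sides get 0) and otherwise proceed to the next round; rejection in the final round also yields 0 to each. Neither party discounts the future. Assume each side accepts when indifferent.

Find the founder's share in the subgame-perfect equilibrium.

13.44

Round 4 (the founder proposes): the investor will accept anything ≥ 0, so the founder offers 0 and keeps 20.
Round 3 (the investor proposes): rejecting gives the founder an expected 0.8 × 20 = 16; the investor offers that and keeps 4.
Round 2 (the founder proposes): rejecting gives the investor an expected 0.8 × 4 = 3.2, so the founder offers 3.2, keeping 16.8.
Round 1 (the investor proposes): rejecting gives the founder an expected 0.8 × 16.8 = 13.44, so the investor offers 13.44, keeping 6.56.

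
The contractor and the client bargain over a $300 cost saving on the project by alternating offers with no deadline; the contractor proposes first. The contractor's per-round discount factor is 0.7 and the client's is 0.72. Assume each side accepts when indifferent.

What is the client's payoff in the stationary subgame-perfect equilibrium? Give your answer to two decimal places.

Let x be the contractor's share when the contractor proposes and y be the client's share when the client proposes.
The client accepts iff offered ≥ 0.72·y, so x = 300 − 0.72y. Symmetrically y = 300 − 0.7x.
Substituting: x = 300 − 0.72(300 − 0.7x), giving x(1 − 0.7·0.72) = 300(1 − 0.72).
So x = 300 × 0.28 / 0.496 ≈ 169.3548, and the client receives 300 − x ≈ 130.6452.

130.65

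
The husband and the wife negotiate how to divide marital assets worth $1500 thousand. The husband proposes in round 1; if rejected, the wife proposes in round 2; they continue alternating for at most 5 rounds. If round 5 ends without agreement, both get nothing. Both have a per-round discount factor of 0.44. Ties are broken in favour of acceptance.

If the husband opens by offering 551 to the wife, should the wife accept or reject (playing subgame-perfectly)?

Work out the wife's continuation value if the offer is rejected.
Round 5 (the husband proposes): rejection yields 0 for the wife; the husband offers 0 and keeps 1500.
Round 4 (the wife proposes): the husband can get 1500 next round, worth 0.44 × 1500 = 660 now, so the wife offers 660, keeping 840.
Round 3 (the husband proposes): the wife can get 840 next round, worth 0.44 × 840 = 369.6 now, so the husband offers 369.6, keeping 1130.4.
Round 2 (the wife proposes): the husband can get 1130.4 next round, worth 0.44 × 1130.4 = 497.376 now; the wife offers that and keeps 1002.624.
So by rejecting in round 1, the wife gets 1002.624 next round, worth 0.44 × 1002.624 = 441.15456 now.
Offer 551 ≥ 441.15456, so the wife accepts.

Accept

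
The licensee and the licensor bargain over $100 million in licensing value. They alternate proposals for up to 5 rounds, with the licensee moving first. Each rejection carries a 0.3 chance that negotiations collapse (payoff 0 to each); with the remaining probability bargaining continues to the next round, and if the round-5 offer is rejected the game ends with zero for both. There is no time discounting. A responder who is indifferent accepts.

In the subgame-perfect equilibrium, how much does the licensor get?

By backward induction:
Round 5 (the licensee proposes): rejection yields 0 for the licensor; the licensee offers 0 and keeps 100.
Round 4 (the licensor proposes): rejecting gives the licensee an expected 0.7 × 100 = 70, so the licensor offers 70, keeping 30.
Round 3 (the licensee proposes): rejecting gives the licensor an expected 0.7 × 30 = 21. The licensee offers 21 and keeps 100 − 21 = 79.
Round 2 (the licensor proposes): rejecting gives the licensee an expected 0.7 × 79 = 55.3, so the licensor offers 55.3, keeping 44.7.
Round 1 (the licensee proposes): rejecting gives the licensor an expected 0.7 × 44.7 = 31.29. The licensee offers 31.29 and keeps 100 − 31.29 = 68.71.

31.29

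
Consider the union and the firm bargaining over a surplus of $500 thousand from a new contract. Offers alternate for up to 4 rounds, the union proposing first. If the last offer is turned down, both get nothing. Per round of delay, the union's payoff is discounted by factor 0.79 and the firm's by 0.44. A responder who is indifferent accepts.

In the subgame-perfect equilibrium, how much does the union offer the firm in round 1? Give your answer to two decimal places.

Round 4 (the firm proposes): rejection yields 0 for the union; the firm offers 0 and keeps 500.
Round 3 (the union proposes): the firm can get 500 next round, worth 0.44 × 500 = 220 now; the union offers that and keeps 280.
Round 2 (the firm proposes): the union can get 280 next round, worth 0.79 × 280 = 221.2 now; the firm offers that and keeps 278.8.
Round 1 (the union proposes): the firm can get 278.8 next round, worth 0.44 × 278.8 = 122.672 now. The union offers 122.672 and keeps 500 − 122.672 = 377.328.

122.67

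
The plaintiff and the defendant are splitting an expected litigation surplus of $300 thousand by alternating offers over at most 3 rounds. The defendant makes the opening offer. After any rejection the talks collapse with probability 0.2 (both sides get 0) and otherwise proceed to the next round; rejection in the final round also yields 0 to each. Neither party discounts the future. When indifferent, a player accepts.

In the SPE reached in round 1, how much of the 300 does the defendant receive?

252

Round 3 (the defendant proposes): the plaintiff will accept anything ≥ 0, so the defendant offers 0 and keeps 300.
Round 2 (the plaintiff proposes): rejecting gives the defendant an expected 0.8 × 300 = 240; the plaintiff offers that and keeps 60.
Round 1 (the defendant proposes): rejecting gives the plaintiff an expected 0.8 × 60 = 48; the defendant offers that and keeps 252.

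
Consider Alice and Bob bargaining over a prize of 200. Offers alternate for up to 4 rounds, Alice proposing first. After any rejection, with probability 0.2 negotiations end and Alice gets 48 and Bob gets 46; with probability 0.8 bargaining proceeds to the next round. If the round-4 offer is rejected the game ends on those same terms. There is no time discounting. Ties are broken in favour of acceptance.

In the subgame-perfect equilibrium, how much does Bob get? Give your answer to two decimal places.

By backward induction:
Round 4 (Bob proposes): Alice gets 48 if talks fail, so Bob offers 48 and keeps 152.
Round 3 (Alice proposes): rejecting gives Bob an expected 0.8 × 152 + 0.2 × 46 = 130.8, so Alice offers 130.8, keeping 69.2.
Round 2 (Bob proposes): rejecting gives Alice an expected 0.8 × 69.2 + 0.2 × 48 = 64.96; Bob offers that and keeps 135.04.
Round 1 (Alice proposes): rejecting gives Bob an expected 0.8 × 135.04 + 0.2 × 46 = 117.232, so Alice offers 117.232, keeping 82.768.

117.23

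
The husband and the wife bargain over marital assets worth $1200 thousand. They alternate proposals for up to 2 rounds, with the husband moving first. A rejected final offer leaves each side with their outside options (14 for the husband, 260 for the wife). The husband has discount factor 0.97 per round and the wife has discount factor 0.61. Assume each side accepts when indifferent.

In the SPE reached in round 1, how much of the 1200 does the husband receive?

Round 2 (the wife proposes): the husband gets 14 if talks fail, so the wife offers 14 and keeps 1186.
Round 1 (the husband proposes): the wife can get 1186 next round, worth 0.61 × 1186 = 723.46 now. The husband offers 723.46 and keeps 1200 − 723.46 = 476.54.

476.54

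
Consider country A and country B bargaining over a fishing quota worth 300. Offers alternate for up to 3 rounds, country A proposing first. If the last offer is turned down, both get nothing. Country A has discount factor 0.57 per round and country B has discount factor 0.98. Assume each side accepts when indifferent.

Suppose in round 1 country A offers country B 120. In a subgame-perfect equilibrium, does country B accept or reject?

Work out country B's continuation value if the offer is rejected.
Round 3 (country A proposes): country B will accept anything ≥ 0, so country A offers 0 and keeps 300.
Round 2 (country B proposes): country A can get 300 next round, worth 0.57 × 300 = 171 now, so country B offers 171, keeping 129.
So by rejecting in round 1, country B gets 129 next round, worth 0.98 × 129 = 126.42 now.
Offer 120 < 126.42, so country B rejects.

Reject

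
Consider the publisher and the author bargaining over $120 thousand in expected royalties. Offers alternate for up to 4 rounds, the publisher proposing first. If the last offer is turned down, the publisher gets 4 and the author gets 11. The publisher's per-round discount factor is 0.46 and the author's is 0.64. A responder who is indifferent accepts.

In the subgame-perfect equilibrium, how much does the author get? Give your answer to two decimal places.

Round 4 (the author proposes): the publisher gets 4 if talks fail, so the author offers 4 and keeps 116.
Round 3 (the publisher proposes): the author can get 116 next round, worth 0.64 × 116 = 74.24 now. The publisher offers 74.24 and keeps 120 − 74.24 = 45.76.
Round 2 (the author proposes): the publisher can get 45.76 next round, worth 0.46 × 45.76 = 21.0496 now. The author offers 21.0496 and keeps 120 − 21.0496 = 98.9504.
Round 1 (the publisher proposes): the author can get 98.9504 next round, worth 0.64 × 98.9504 = 63.328256 now, so the publisher offers 63.328256, keeping 56.671744.

63.33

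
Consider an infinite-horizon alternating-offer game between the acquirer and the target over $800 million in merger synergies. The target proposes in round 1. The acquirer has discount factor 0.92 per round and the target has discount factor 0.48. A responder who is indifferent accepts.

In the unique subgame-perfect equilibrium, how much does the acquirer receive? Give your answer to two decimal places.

In a stationary SPE each proposer offers the other exactly their discounted continuation value.
If the target keeps x when proposing and the acquirer keeps y when proposing, then x = 800 − 0.92y and y = 800 − 0.48x.
Solving: x = 800(1 − 0.92) / (1 − 0.48·0.92) = 64 / 0.5584 ≈ 114.6132.
The acquirer gets 800 − 114.6132 ≈ 685.3868.

685.39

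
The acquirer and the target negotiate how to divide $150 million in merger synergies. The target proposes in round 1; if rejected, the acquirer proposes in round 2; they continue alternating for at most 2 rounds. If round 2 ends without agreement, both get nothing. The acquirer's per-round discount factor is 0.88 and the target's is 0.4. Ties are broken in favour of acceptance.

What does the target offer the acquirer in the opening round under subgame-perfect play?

132

Round 2 (the acquirer proposes): the target will accept anything ≥ 0, so the acquirer offers 0 and keeps 150.
Round 1 (the target proposes): the acquirer can get 150 next round, worth 0.88 × 150 = 132 now, so the target offers 132, keeping 18.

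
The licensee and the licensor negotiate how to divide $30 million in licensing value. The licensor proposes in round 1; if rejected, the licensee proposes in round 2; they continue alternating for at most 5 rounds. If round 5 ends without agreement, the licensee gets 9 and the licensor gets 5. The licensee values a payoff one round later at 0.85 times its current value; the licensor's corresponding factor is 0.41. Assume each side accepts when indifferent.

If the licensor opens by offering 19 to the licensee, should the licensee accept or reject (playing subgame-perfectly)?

Round 5 (the licensor proposes): the licensee gets 9 if talks fail, so the licensor offers 9 and keeps 21.
Round 4 (the licensee proposes): the licensor can get 21 next round, worth 0.41 × 21 = 8.61 now. The licensee offers 8.61 and keeps 30 − 8.61 = 21.39.
Round 3 (the licensor proposes): the licensee can get 21.39 next round, worth 0.85 × 21.39 = 18.1815 now, so the licensor offers 18.1815, keeping 11.8185.
Round 2 (the licensee proposes): the licensor can get 11.8185 next round, worth 0.41 × 11.8185 = 4.845585 now; the licensee offers that and keeps 25.154415.
So by rejecting in round 1, the licensee gets 25.154415 next round, worth 0.85 × 25.154415 = 21.38125275 now.
Offer 19 < 21.38125275, so the licensee rejects.

Reject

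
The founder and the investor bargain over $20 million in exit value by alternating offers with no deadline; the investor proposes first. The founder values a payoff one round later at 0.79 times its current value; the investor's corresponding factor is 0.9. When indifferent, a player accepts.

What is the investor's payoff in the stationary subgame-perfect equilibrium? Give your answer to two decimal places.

In a stationary SPE each proposer offers the other exactly their discounted continuation value.
If the investor keeps x when proposing and the founder keeps y when proposing, then x = 20 − 0.79y and y = 20 − 0.9x.
Solving: x = 20(1 − 0.79) / (1 − 0.9·0.79) = 4.2 / 0.289 ≈ 14.5329.
The founder gets 20 − 14.5329 ≈ 5.4671.

14.53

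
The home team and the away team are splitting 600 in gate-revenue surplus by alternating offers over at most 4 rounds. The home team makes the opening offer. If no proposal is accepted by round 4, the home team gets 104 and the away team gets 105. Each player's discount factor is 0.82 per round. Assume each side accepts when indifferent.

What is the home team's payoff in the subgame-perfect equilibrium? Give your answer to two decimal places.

237.96

Solve by backward induction from round 4.
Round 4 (the away team proposes): the home team gets 104 if talks fail, so the away team offers 104 and keeps 496.
Round 3 (the home team proposes): the away team can get 496 next round, worth 0.82 × 496 = 406.72 now. The home team offers 406.72 and keeps 600 − 406.72 = 193.28.
Round 2 (the away team proposes): the home team can get 193.28 next round, worth 0.82 × 193.28 = 158.4896 now, so the away team offers 158.4896, keeping 441.5104.
Round 1 (the home team proposes): the away team can get 441.5104 next round, worth 0.82 × 441.5104 = 362.038528 now; the home team offers that and keeps 237.961472.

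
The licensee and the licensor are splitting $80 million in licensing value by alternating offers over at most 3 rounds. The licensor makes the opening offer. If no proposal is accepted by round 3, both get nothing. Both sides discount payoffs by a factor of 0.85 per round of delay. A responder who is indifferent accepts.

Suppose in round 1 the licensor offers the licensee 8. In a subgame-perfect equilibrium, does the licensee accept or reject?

Work out the licensee's continuation value if the offer is rejected.
Round 3 (the licensor proposes): the licensee will accept anything ≥ 0, so the licensor offers 0 and keeps 80.
Round 2 (the licensee proposes): the licensor can get 80 next round, worth 0.85 × 80 = 68 now; the licensee offers that and keeps 12.
So by rejecting in round 1, the licensee gets 12 next round, worth 0.85 × 12 = 10.2 now.
Offer 8 < 10.2, so the licensee rejects.

Reject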